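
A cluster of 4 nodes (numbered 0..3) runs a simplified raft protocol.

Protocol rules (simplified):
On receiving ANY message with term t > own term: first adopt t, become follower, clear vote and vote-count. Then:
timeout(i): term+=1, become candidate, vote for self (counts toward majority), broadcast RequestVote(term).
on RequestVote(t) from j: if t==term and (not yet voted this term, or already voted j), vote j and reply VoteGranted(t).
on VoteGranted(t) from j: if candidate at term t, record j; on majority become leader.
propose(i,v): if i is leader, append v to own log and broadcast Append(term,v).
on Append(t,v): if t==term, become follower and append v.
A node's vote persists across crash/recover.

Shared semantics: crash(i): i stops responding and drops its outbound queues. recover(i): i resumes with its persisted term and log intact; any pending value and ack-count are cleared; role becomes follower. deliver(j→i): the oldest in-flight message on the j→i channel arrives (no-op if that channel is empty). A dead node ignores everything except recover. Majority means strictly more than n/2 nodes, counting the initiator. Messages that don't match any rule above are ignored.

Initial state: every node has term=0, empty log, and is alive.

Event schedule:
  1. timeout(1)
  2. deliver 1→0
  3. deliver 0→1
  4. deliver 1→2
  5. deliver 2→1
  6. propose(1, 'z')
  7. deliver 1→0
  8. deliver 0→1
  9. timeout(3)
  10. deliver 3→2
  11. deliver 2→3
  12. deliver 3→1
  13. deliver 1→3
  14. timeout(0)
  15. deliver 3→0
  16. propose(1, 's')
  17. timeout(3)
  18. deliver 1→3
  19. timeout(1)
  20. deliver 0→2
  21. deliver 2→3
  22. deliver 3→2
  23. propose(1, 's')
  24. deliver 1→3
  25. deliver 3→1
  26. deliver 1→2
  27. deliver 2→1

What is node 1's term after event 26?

2

[1] timeout(1) → N1(cand t1 [-])
[2] deliver 1→0 → N0(foll t1 [-])
[3] deliver 0→1 → ∅
[4] deliver 1→2 → N2(foll t1 [-])
[5] deliver 2→1 → N1(lead t1 [-])
[6] propose(1,'z') → N1(lead t1 [z])
[7] deliver 1→0 → N0(foll t1 [z])
[8] deliver 0→1 → ∅
[9] timeout(3) → N3(cand t1 [-])
[10] deliver 3→2 → ∅
[11] deliver 2→3 → ∅
[12] deliver 3→1 → ∅
[13] deliver 1→3 → ∅
[14] timeout(0) → N0(cand t2 [z])
[15] deliver 3→0 → ∅
[16] propose(1,'s') → N1(lead t1 [z,s])
[17] timeout(3) → N3(cand t2 [-])
[18] deliver 1→3 → ∅
[19] timeout(1) → N1(cand t2 [z,s])
[20] deliver 0→2 → N2(foll t2 [-])
[21] deliver 2→3 → ∅
[22] deliver 3→2 → ∅
[23] propose(1,'s') → ∅
[24] deliver 1→3 → ∅
[25] deliver 3→1 → ∅
[26] deliver 1→2 → ∅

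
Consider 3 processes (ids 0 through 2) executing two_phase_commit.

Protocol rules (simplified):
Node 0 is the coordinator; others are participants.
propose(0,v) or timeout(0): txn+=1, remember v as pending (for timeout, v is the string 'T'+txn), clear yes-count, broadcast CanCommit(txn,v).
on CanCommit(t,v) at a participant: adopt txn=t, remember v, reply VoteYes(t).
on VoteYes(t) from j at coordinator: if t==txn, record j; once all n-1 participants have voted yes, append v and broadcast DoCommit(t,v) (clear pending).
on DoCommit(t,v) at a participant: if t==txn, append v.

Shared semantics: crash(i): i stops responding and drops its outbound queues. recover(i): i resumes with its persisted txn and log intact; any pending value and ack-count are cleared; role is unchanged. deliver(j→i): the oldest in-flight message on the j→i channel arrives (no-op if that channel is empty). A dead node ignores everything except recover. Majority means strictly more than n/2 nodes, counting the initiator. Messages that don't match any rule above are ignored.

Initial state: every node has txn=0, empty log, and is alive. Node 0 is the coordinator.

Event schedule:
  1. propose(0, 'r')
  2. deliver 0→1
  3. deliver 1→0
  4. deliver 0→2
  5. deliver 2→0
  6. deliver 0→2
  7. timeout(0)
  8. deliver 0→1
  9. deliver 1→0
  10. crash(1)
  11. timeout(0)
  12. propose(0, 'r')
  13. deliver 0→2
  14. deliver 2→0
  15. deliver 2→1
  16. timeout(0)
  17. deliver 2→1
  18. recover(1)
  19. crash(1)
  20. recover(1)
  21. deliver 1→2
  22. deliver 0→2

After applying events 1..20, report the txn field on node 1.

e1 propose(0,'r'): 0[coor,t=1,-]
e2 deliver 0→1: 1[part,t=1,-]
e3 deliver 1→0: ·
e4 deliver 0→2: 2[part,t=1,-]
e5 deliver 2→0: 0[coor,t=1,r]
e6 deliver 0→2: 2[part,t=1,r]
e7 timeout(0): 0[coor,t=2,r]
e8 deliver 0→1: 1[part,t=1,r]
e9 deliver 1→0: ·
e10 crash(1): 1[✗part,t=1,r]
e11 timeout(0): 0[coor,t=3,r]
e12 propose(0,'r'): 0[coor,t=4,r]
e13 deliver 0→2: 2[part,t=2,r]
e14 deliver 2→0: ·
e15 deliver 2→1: ·
e16 timeout(0): 0[coor,t=5,r]
e17 deliver 2→1: ·
e18 recover(1): 1[part,t=1,r]
e19 crash(1): 1[✗part,t=1,r]
e20 recover(1): 1[part,t=1,r]

1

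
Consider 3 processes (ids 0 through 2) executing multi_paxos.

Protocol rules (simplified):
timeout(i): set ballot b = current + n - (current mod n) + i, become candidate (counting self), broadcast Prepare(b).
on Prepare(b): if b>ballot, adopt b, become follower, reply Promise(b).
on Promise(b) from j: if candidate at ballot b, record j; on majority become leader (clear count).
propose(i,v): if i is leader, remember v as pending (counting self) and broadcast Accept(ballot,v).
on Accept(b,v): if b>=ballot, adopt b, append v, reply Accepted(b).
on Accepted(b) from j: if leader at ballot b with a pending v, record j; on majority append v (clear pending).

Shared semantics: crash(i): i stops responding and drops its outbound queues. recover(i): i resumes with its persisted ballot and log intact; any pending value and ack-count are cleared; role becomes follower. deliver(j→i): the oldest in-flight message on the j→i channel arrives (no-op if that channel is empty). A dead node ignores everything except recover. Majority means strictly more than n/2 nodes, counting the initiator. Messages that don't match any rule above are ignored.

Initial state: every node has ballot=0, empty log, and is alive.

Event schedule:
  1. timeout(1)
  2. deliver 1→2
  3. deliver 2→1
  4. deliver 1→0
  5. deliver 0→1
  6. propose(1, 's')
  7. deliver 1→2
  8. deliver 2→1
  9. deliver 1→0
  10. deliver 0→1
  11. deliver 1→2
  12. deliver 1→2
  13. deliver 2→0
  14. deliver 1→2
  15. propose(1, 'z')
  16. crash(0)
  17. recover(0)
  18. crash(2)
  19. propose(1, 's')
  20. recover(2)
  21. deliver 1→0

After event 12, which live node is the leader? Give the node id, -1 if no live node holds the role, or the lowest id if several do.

1

after 1 — timeout(1): n1:cand/b4/[-]
after 2 — deliver 1→2: n2:foll/b4/[-]
after 3 — deliver 2→1: n1:lead/b4/[-]
after 4 — deliver 1→0: n0:foll/b4/[-]
after 5 — deliver 0→1: ·
after 6 — propose(1,'s'): ·
after 7 — deliver 1→2: n2:foll/b4/[s]
after 8 — deliver 2→1: n1:lead/b4/[s]
after 9 — deliver 1→0: n0:foll/b4/[s]
after 10 — deliver 0→1: ·
after 11 — deliver 1→2: ·
after 12 — deliver 1→2: ·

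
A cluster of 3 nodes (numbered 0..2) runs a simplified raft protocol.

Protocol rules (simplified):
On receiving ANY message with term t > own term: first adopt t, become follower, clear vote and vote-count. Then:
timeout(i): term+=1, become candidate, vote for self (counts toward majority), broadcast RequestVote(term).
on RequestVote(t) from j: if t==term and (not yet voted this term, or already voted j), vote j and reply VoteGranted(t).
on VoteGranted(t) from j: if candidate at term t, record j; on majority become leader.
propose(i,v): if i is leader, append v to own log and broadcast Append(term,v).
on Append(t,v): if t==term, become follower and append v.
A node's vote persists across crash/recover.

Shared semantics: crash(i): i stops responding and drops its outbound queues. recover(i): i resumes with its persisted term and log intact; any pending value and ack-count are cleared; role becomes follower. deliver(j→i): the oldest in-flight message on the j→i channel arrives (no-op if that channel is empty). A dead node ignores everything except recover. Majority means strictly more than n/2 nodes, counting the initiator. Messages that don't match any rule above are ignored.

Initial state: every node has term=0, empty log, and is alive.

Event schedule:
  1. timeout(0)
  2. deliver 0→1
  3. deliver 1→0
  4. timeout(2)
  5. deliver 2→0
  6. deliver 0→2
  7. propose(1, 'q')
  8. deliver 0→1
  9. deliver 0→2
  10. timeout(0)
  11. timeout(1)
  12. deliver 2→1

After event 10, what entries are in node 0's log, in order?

empty

after 1 — timeout(0): n0:cand/t1/[-]
after 2 — deliver 0→1: n1:foll/t1/[-]
after 3 — deliver 1→0: n0:lead/t1/[-]
after 4 — timeout(2): n2:cand/t1/[-]
after 5 — deliver 2→0: ·
after 6 — deliver 0→2: ·
after 7 — propose(1,'q'): ·
after 8 — deliver 0→1: ·
after 9 — deliver 0→2: ·
after 10 — timeout(0): n0:cand/t2/[-]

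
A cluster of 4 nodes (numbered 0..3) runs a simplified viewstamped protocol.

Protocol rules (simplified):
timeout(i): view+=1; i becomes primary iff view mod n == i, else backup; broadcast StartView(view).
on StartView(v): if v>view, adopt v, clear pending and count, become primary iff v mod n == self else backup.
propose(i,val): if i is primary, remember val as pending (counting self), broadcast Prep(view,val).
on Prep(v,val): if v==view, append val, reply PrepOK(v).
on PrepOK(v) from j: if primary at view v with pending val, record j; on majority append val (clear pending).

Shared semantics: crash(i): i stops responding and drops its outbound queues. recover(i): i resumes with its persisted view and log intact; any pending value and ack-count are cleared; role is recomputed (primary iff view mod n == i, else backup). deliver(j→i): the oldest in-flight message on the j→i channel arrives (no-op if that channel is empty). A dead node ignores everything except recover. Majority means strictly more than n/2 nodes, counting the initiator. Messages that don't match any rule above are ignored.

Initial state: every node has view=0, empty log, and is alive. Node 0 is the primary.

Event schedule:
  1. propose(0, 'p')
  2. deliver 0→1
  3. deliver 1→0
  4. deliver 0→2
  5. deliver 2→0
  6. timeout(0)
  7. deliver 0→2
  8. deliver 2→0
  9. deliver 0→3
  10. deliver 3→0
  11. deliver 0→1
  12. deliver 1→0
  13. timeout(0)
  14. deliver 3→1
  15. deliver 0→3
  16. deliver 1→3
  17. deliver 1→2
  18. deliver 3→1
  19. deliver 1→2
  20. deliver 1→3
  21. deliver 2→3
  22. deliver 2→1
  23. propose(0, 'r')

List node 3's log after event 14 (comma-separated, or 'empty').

after 1 — propose(0,'p'): ·
after 2 — deliver 0→1: n1:back/v0/[p]
after 3 — deliver 1→0: ·
after 4 — deliver 0→2: n2:back/v0/[p]
after 5 — deliver 2→0: n0:prim/v0/[p]
after 6 — timeout(0): n0:back/v1/[p]
after 7 — deliver 0→2: n2:back/v1/[p]
after 8 — deliver 2→0: ·
after 9 — deliver 0→3: n3:back/v0/[p]
after 10 — deliver 3→0: ·
after 11 — deliver 0→1: n1:prim/v1/[p]
after 12 — deliver 1→0: ·
after 13 — timeout(0): n0:back/v2/[p]
after 14 — deliver 3→1: ·

p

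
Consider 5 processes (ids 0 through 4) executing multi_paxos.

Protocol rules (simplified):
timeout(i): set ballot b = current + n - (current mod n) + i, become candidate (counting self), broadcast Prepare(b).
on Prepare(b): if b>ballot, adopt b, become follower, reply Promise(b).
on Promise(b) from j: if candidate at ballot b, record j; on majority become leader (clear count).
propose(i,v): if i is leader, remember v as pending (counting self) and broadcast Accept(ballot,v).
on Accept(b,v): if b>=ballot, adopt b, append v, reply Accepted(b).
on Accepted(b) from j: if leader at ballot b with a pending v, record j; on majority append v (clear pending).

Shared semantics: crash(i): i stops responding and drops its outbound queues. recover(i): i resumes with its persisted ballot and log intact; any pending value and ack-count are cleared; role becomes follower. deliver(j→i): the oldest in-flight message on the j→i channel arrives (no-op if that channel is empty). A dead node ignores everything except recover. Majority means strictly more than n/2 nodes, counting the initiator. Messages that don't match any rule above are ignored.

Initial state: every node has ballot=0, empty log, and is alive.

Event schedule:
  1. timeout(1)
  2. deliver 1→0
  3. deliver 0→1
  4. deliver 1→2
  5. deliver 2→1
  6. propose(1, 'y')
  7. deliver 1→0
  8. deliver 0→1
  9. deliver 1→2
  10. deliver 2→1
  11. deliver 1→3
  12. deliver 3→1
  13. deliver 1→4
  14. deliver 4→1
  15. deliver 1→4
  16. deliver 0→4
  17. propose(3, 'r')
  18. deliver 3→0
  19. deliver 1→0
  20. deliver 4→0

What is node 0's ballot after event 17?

step 1 timeout(1): 1={cand,b=6,log=-}
step 2 deliver 1→0: 0={foll,b=6,log=-}
step 3 deliver 0→1: —
step 4 deliver 1→2: 2={foll,b=6,log=-}
step 5 deliver 2→1: 1={lead,b=6,log=-}
step 6 propose(1,'y'): —
step 7 deliver 1→0: 0={foll,b=6,log=y}
step 8 deliver 0→1: —
step 9 deliver 1→2: 2={foll,b=6,log=y}
step 10 deliver 2→1: 1={lead,b=6,log=y}
step 11 deliver 1→3: 3={foll,b=6,log=-}
step 12 deliver 3→1: —
step 13 deliver 1→4: 4={foll,b=6,log=-}
step 14 deliver 4→1: —
step 15 deliver 1→4: 4={foll,b=6,log=y}
step 16 deliver 0→4: —
step 17 propose(3,'r'): —

6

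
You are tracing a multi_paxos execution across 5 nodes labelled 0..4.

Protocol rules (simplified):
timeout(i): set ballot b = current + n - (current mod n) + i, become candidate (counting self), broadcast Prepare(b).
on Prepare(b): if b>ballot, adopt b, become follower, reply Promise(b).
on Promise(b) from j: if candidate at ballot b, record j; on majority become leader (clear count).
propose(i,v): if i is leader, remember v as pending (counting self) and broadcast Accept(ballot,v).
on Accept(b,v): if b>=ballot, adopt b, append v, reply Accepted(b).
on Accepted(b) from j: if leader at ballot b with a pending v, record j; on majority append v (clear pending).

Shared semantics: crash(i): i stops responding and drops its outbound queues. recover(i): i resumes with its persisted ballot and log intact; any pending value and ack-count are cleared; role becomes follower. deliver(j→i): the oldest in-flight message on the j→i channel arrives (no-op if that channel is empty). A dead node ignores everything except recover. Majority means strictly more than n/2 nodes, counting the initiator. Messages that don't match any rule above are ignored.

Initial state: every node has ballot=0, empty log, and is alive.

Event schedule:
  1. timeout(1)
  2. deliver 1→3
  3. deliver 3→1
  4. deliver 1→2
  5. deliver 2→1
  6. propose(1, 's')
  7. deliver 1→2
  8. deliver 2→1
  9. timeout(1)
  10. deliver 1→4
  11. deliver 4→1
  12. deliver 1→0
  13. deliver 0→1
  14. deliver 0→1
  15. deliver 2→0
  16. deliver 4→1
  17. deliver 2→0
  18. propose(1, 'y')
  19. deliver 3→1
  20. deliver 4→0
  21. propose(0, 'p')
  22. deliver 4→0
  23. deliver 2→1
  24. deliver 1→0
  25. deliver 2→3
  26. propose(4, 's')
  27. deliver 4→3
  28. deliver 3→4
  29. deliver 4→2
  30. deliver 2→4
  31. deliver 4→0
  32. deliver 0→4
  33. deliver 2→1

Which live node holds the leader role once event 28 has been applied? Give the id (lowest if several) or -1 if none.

-1

step 1 timeout(1): 1={cand,b=6,log=-}
step 2 deliver 1→3: 3={foll,b=6,log=-}
step 3 deliver 3→1: —
step 4 deliver 1→2: 2={foll,b=6,log=-}
step 5 deliver 2→1: 1={lead,b=6,log=-}
step 6 propose(1,'s'): —
step 7 deliver 1→2: 2={foll,b=6,log=s}
step 8 deliver 2→1: —
step 9 timeout(1): 1={cand,b=11,log=-}
step 10 deliver 1→4: 4={foll,b=6,log=-}
step 11 deliver 4→1: —
step 12 deliver 1→0: 0={foll,b=6,log=-}
step 13 deliver 0→1: —
step 14 deliver 0→1: —
step 15 deliver 2→0: —
step 16 deliver 4→1: —
step 17 deliver 2→0: —
step 18 propose(1,'y'): —
step 19 deliver 3→1: —
step 20 deliver 4→0: —
step 21 propose(0,'p'): —
step 22 deliver 4→0: —
step 23 deliver 2→1: —
step 24 deliver 1→0: 0={foll,b=6,log=s}
step 25 deliver 2→3: —
step 26 propose(4,'s'): —
step 27 deliver 4→3: —
step 28 deliver 3→4: —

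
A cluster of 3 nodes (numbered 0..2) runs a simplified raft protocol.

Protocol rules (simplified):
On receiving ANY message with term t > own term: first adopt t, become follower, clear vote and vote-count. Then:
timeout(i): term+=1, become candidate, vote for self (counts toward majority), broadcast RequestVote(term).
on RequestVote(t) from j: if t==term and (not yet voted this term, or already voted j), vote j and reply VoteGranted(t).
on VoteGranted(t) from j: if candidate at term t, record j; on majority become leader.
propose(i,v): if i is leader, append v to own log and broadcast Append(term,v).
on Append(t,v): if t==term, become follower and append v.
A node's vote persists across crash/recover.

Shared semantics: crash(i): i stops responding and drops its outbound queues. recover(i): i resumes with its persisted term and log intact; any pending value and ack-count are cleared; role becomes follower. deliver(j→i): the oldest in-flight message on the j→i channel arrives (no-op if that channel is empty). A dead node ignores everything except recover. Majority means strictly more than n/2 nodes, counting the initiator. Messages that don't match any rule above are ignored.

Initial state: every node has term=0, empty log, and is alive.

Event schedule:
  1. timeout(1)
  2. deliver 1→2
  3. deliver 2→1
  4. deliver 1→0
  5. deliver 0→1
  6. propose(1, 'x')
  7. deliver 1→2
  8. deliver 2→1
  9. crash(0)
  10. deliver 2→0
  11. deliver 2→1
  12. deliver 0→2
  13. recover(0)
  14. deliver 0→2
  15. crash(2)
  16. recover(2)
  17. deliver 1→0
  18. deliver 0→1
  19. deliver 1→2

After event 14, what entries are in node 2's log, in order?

x

1. timeout(1):  <1:cand t1 ->
2. deliver 1→2:  <2:foll t1 ->
3. deliver 2→1:  <1:lead t1 ->
4. deliver 1→0:  <0:foll t1 ->
5. deliver 0→1:  nop
6. propose(1,'x'):  <1:lead t1 x>
7. deliver 1→2:  <2:foll t1 x>
8. deliver 2→1:  nop
9. crash(0):  <0:✗foll t1 ->
10. deliver 2→0:  nop
11. deliver 2→1:  nop
12. deliver 0→2:  nop
13. recover(0):  <0:foll t1 ->
14. deliver 0→2:  nop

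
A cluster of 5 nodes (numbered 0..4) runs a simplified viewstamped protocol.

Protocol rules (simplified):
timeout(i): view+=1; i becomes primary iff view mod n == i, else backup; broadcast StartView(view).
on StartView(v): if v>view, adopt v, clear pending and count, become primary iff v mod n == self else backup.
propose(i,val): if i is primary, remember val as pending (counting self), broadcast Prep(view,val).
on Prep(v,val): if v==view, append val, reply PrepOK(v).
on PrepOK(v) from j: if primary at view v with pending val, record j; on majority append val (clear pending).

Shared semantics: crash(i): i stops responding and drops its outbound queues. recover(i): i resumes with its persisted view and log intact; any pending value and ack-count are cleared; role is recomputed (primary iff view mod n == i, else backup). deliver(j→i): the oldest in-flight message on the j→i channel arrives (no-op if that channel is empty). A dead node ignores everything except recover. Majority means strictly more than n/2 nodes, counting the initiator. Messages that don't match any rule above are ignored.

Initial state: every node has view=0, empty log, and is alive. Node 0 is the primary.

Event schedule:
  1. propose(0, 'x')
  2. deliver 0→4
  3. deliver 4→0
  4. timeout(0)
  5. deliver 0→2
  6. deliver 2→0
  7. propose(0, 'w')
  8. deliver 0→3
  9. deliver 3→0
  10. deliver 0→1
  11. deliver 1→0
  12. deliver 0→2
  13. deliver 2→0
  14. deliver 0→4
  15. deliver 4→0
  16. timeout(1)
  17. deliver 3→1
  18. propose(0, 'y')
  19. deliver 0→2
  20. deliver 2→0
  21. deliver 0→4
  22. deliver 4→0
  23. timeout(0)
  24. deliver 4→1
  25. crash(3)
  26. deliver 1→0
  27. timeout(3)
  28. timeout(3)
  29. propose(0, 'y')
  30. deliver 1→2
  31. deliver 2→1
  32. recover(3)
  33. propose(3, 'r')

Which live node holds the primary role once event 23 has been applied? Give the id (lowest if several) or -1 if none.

1

[1] propose(0,'x') → ∅
[2] deliver 0→4 → N4(back v0 [x])
[3] deliver 4→0 → ∅
[4] timeout(0) → N0(back v1 [-])
[5] deliver 0→2 → N2(back v0 [x])
[6] deliver 2→0 → ∅
[7] propose(0,'w') → ∅
[8] deliver 0→3 → N3(back v0 [x])
[9] deliver 3→0 → ∅
[10] deliver 0→1 → N1(back v0 [x])
[11] deliver 1→0 → ∅
[12] deliver 0→2 → N2(back v1 [x])
[13] deliver 2→0 → ∅
[14] deliver 0→4 → N4(back v1 [x])
[15] deliver 4→0 → ∅
[16] timeout(1) → N1(prim v1 [x])
[17] deliver 3→1 → ∅
[18] propose(0,'y') → ∅
[19] deliver 0→2 → ∅
[20] deliver 2→0 → ∅
[21] deliver 0→4 → ∅
[22] deliver 4→0 → ∅
[23] timeout(0) → N0(back v2 [-])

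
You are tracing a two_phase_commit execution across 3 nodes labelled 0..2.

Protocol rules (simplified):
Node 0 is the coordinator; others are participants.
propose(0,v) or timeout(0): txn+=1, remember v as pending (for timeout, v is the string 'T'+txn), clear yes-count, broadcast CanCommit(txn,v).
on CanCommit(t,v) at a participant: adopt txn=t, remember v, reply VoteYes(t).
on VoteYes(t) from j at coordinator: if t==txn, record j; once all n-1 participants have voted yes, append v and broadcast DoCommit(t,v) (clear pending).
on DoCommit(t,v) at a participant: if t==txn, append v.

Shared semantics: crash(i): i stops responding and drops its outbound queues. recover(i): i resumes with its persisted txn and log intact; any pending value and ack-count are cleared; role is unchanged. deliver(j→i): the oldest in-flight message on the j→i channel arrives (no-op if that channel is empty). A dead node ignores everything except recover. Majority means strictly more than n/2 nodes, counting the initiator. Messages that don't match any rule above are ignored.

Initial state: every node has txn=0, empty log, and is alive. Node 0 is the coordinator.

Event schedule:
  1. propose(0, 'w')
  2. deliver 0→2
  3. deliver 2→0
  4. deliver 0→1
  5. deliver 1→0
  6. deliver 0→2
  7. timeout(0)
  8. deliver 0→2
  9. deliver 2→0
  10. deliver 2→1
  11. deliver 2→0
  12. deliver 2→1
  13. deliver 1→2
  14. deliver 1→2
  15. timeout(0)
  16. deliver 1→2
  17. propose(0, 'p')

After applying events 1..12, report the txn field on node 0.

e1 propose(0,'w'): 0[coor,t=1,-]
e2 deliver 0→2: 2[part,t=1,-]
e3 deliver 2→0: ·
e4 deliver 0→1: 1[part,t=1,-]
e5 deliver 1→0: 0[coor,t=1,w]
e6 deliver 0→2: 2[part,t=1,w]
e7 timeout(0): 0[coor,t=2,w]
e8 deliver 0→2: 2[part,t=2,w]
e9 deliver 2→0: ·
e10 deliver 2→1: ·
e11 deliver 2→0: ·
e12 deliver 2→1: ·

2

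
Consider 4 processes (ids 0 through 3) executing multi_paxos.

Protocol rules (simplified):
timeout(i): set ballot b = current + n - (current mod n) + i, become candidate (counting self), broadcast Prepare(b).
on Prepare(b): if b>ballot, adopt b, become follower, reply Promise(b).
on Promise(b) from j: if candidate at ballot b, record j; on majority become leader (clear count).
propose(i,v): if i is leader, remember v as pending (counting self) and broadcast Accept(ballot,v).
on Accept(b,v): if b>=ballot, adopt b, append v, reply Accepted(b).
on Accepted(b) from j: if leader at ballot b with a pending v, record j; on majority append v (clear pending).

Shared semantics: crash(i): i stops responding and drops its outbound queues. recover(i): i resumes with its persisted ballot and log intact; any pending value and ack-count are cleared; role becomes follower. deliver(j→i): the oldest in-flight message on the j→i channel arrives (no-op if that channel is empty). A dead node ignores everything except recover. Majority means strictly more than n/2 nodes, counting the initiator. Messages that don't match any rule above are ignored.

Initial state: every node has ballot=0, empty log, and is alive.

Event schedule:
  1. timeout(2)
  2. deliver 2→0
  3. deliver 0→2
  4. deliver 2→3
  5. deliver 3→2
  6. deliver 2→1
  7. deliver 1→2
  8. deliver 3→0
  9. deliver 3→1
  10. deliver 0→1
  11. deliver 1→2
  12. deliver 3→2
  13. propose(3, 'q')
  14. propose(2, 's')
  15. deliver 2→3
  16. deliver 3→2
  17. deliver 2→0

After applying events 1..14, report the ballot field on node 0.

step 1 timeout(2): 2={cand,b=6,log=-}
step 2 deliver 2→0: 0={foll,b=6,log=-}
step 3 deliver 0→2: —
step 4 deliver 2→3: 3={foll,b=6,log=-}
step 5 deliver 3→2: 2={lead,b=6,log=-}
step 6 deliver 2→1: 1={foll,b=6,log=-}
step 7 deliver 1→2: —
step 8 deliver 3→0: —
step 9 deliver 3→1: —
step 10 deliver 0→1: —
step 11 deliver 1→2: —
step 12 deliver 3→2: —
step 13 propose(3,'q'): —
step 14 propose(2,'s'): —

6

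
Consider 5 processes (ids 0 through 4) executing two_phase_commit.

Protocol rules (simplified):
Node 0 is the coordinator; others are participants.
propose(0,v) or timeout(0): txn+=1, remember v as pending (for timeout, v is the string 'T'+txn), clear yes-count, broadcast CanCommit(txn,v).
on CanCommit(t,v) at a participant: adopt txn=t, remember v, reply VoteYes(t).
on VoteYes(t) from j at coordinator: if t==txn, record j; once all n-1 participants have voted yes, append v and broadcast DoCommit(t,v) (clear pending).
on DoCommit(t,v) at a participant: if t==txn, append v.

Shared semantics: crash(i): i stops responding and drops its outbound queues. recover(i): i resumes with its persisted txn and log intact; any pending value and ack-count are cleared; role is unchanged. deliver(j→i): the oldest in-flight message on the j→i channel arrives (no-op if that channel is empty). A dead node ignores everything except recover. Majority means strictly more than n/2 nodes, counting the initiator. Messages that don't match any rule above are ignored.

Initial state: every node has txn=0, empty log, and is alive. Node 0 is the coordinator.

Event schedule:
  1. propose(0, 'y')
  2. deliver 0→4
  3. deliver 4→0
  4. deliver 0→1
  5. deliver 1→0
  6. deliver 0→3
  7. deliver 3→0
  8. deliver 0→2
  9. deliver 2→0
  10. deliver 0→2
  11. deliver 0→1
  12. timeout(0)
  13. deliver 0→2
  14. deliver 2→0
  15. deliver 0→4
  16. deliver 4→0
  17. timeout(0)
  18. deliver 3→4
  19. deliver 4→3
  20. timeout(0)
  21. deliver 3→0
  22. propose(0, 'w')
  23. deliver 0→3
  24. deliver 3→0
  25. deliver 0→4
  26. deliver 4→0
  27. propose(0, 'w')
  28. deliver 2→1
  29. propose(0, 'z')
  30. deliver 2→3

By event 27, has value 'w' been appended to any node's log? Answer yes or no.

[1] propose(0,'y') → N0(coor t1 [-])
[2] deliver 0→4 → N4(part t1 [-])
[3] deliver 4→0 → ∅
[4] deliver 0→1 → N1(part t1 [-])
[5] deliver 1→0 → ∅
[6] deliver 0→3 → N3(part t1 [-])
[7] deliver 3→0 → ∅
[8] deliver 0→2 → N2(part t1 [-])
[9] deliver 2→0 → N0(coor t1 [y])
[10] deliver 0→2 → N2(part t1 [y])
[11] deliver 0→1 → N1(part t1 [y])
[12] timeout(0) → N0(coor t2 [y])
[13] deliver 0→2 → N2(part t2 [y])
[14] deliver 2→0 → ∅
[15] deliver 0→4 → N4(part t1 [y])
[16] deliver 4→0 → ∅
[17] timeout(0) → N0(coor t3 [y])
[18] deliver 3→4 → ∅
[19] deliver 4→3 → ∅
[20] timeout(0) → N0(coor t4 [y])
[21] deliver 3→0 → ∅
[22] propose(0,'w') → N0(coor t5 [y])
[23] deliver 0→3 → N3(part t1 [y])
[24] deliver 3→0 → ∅
[25] deliver 0→4 → N4(part t2 [y])
[26] deliver 4→0 → ∅
[27] propose(0,'w') → N0(coor t6 [y])

no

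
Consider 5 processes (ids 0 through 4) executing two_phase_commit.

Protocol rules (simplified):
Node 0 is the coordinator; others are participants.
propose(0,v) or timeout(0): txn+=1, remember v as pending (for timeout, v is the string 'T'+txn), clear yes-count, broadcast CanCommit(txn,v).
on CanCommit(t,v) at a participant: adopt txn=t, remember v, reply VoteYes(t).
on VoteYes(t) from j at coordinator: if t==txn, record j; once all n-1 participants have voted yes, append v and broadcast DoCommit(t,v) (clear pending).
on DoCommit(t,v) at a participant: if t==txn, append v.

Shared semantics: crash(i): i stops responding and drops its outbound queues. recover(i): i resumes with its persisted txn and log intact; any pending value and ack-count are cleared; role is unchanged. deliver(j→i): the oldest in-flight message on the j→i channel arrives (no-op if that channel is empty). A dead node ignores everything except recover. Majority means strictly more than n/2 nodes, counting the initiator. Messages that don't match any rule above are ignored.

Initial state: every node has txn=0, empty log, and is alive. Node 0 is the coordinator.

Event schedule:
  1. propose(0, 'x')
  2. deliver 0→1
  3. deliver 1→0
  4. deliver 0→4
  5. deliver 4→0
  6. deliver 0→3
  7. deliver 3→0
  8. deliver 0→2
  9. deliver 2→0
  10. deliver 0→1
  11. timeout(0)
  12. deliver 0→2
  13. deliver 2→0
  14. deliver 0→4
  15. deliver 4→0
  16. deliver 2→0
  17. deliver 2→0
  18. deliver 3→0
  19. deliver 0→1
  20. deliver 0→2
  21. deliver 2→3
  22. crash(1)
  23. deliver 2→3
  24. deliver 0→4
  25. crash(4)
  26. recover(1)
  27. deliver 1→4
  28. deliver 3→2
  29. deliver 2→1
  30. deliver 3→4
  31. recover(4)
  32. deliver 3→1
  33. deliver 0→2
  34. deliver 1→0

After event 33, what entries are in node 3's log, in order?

step 1 propose(0,'x'): 0={coor,t=1,log=-}
step 2 deliver 0→1: 1={part,t=1,log=-}
step 3 deliver 1→0: —
step 4 deliver 0→4: 4={part,t=1,log=-}
step 5 deliver 4→0: —
step 6 deliver 0→3: 3={part,t=1,log=-}
step 7 deliver 3→0: —
step 8 deliver 0→2: 2={part,t=1,log=-}
step 9 deliver 2→0: 0={coor,t=1,log=x}
step 10 deliver 0→1: 1={part,t=1,log=x}
step 11 timeout(0): 0={coor,t=2,log=x}
step 12 deliver 0→2: 2={part,t=1,log=x}
step 13 deliver 2→0: —
step 14 deliver 0→4: 4={part,t=1,log=x}
step 15 deliver 4→0: —
step 16 deliver 2→0: —
step 17 deliver 2→0: —
step 18 deliver 3→0: —
step 19 deliver 0→1: 1={part,t=2,log=x}
step 20 deliver 0→2: 2={part,t=2,log=x}
step 21 deliver 2→3: —
step 22 crash(1): 1={✗part,t=2,log=x}
step 23 deliver 2→3: —
step 24 deliver 0→4: 4={part,t=2,log=x}
step 25 crash(4): 4={✗part,t=2,log=x}
step 26 recover(1): 1={part,t=2,log=x}
step 27 deliver 1→4: —
step 28 deliver 3→2: —
step 29 deliver 2→1: —
step 30 deliver 3→4: —
step 31 recover(4): 4={part,t=2,log=x}
step 32 deliver 3→1: —
step 33 deliver 0→2: —

empty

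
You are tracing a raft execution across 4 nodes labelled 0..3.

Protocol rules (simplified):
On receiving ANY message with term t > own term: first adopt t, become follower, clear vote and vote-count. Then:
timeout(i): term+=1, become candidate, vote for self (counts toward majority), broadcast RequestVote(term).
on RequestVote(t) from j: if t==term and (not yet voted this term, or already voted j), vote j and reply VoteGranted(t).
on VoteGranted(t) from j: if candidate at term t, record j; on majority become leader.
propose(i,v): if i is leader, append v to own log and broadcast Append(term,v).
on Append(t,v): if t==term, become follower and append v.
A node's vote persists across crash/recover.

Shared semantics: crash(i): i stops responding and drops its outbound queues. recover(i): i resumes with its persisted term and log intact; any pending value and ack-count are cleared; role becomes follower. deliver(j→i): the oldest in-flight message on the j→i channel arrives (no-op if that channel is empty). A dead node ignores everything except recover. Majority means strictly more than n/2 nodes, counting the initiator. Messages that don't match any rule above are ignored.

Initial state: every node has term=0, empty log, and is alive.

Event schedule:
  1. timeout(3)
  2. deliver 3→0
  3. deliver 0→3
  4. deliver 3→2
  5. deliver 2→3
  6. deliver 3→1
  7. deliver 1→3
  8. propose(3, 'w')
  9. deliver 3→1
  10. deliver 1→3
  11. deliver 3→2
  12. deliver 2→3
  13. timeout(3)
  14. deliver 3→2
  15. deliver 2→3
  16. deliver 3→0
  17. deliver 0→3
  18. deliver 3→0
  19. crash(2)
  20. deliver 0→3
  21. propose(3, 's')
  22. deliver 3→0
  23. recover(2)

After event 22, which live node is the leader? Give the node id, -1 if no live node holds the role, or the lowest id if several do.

[1] timeout(3) → N3(cand t1 [-])
[2] deliver 3→0 → N0(foll t1 [-])
[3] deliver 0→3 → ∅
[4] deliver 3→2 → N2(foll t1 [-])
[5] deliver 2→3 → N3(lead t1 [-])
[6] deliver 3→1 → N1(foll t1 [-])
[7] deliver 1→3 → ∅
[8] propose(3,'w') → N3(lead t1 [w])
[9] deliver 3→1 → N1(foll t1 [w])
[10] deliver 1→3 → ∅
[11] deliver 3→2 → N2(foll t1 [w])
[12] deliver 2→3 → ∅
[13] timeout(3) → N3(cand t2 [w])
[14] deliver 3→2 → N2(foll t2 [w])
[15] deliver 2→3 → ∅
[16] deliver 3→0 → N0(foll t1 [w])
[17] deliver 0→3 → ∅
[18] deliver 3→0 → N0(foll t2 [w])
[19] crash(2) → N2(✗foll t2 [w])
[20] deliver 0→3 → N3(lead t2 [w])
[21] propose(3,'s') → N3(lead t2 [w,s])
[22] deliver 3→0 → N0(foll t2 [w,s])

3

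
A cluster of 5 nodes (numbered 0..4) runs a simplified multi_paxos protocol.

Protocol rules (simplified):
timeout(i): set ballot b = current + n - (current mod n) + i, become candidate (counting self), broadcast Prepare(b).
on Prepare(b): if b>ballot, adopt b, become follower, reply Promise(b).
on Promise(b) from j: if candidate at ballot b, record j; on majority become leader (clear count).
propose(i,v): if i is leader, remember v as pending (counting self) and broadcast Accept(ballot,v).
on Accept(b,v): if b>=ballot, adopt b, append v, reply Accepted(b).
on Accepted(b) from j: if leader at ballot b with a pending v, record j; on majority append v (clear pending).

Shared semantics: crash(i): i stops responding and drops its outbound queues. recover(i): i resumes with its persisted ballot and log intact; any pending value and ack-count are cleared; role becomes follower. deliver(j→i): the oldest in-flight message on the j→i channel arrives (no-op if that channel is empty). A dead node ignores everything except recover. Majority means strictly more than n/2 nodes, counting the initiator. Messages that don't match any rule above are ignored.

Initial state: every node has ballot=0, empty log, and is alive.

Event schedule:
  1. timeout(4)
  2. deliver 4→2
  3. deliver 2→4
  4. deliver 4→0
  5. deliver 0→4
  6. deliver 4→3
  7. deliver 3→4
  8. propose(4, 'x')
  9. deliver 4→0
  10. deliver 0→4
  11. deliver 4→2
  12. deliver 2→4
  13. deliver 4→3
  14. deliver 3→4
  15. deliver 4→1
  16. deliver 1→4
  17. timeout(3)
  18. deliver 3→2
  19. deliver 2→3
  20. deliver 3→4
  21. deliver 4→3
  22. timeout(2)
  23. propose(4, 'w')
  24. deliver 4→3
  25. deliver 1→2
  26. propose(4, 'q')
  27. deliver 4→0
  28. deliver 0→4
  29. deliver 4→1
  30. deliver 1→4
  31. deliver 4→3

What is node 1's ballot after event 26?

9

step 1 timeout(4): 4={cand,b=9,log=-}
step 2 deliver 4→2: 2={foll,b=9,log=-}
step 3 deliver 2→4: —
step 4 deliver 4→0: 0={foll,b=9,log=-}
step 5 deliver 0→4: 4={lead,b=9,log=-}
step 6 deliver 4→3: 3={foll,b=9,log=-}
step 7 deliver 3→4: —
step 8 propose(4,'x'): —
step 9 deliver 4→0: 0={foll,b=9,log=x}
step 10 deliver 0→4: —
step 11 deliver 4→2: 2={foll,b=9,log=x}
step 12 deliver 2→4: 4={lead,b=9,log=x}
step 13 deliver 4→3: 3={foll,b=9,log=x}
step 14 deliver 3→4: —
step 15 deliver 4→1: 1={foll,b=9,log=-}
step 16 deliver 1→4: —
step 17 timeout(3): 3={cand,b=13,log=x}
step 18 deliver 3→2: 2={foll,b=13,log=x}
step 19 deliver 2→3: —
step 20 deliver 3→4: 4={foll,b=13,log=x}
step 21 deliver 4→3: 3={lead,b=13,log=x}
step 22 timeout(2): 2={cand,b=17,log=x}
step 23 propose(4,'w'): —
step 24 deliver 4→3: —
step 25 deliver 1→2: —
step 26 propose(4,'q'): —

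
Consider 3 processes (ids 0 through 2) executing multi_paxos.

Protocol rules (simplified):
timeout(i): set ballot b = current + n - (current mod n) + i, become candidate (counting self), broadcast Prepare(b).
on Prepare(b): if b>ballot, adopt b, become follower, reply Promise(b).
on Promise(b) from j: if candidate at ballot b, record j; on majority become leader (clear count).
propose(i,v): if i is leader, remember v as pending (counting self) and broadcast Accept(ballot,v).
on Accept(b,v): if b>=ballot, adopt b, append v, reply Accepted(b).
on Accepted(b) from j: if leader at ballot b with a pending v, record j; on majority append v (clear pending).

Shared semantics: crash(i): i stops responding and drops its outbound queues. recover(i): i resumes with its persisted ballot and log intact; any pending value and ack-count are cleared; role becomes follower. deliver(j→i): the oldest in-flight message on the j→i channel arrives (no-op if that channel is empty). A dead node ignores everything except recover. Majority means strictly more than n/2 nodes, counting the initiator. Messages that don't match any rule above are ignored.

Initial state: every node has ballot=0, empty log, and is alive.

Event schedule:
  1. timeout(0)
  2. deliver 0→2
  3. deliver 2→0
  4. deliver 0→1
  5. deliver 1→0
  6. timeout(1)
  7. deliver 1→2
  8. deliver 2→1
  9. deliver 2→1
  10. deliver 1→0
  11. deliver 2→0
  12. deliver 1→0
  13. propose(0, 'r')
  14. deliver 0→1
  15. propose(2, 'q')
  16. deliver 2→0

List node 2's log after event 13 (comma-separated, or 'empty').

step 1 timeout(0): 0={cand,b=3,log=-}
step 2 deliver 0→2: 2={foll,b=3,log=-}
step 3 deliver 2→0: 0={lead,b=3,log=-}
step 4 deliver 0→1: 1={foll,b=3,log=-}
step 5 deliver 1→0: —
step 6 timeout(1): 1={cand,b=7,log=-}
step 7 deliver 1→2: 2={foll,b=7,log=-}
step 8 deliver 2→1: 1={lead,b=7,log=-}
step 9 deliver 2→1: —
step 10 deliver 1→0: 0={foll,b=7,log=-}
step 11 deliver 2→0: —
step 12 deliver 1→0: —
step 13 propose(0,'r'): —

empty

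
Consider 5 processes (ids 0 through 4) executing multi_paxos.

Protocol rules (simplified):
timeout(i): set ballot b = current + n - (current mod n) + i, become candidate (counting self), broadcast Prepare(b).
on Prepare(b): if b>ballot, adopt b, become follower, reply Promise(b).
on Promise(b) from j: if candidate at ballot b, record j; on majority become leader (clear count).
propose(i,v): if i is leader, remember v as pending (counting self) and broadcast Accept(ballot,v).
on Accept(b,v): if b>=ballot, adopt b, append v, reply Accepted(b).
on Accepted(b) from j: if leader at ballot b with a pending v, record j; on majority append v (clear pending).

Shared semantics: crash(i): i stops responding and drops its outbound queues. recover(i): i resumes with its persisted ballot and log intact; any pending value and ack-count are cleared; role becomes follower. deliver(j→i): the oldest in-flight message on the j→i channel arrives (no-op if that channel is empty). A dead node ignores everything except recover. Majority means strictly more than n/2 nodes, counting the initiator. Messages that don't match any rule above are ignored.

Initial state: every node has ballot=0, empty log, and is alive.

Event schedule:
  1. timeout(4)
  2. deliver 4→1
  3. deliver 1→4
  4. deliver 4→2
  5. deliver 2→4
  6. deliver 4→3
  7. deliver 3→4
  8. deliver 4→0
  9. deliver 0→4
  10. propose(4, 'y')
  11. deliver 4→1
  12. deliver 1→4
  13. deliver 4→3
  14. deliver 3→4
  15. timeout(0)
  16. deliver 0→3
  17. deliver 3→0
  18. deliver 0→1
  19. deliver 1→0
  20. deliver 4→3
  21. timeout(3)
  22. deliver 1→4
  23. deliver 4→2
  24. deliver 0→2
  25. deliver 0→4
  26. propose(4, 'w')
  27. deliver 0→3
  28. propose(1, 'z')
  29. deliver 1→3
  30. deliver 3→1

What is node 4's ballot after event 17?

9

e1 timeout(4): 4[cand,b=9,-]
e2 deliver 4→1: 1[foll,b=9,-]
e3 deliver 1→4: ·
e4 deliver 4→2: 2[foll,b=9,-]
e5 deliver 2→4: 4[lead,b=9,-]
e6 deliver 4→3: 3[foll,b=9,-]
e7 deliver 3→4: ·
e8 deliver 4→0: 0[foll,b=9,-]
e9 deliver 0→4: ·
e10 propose(4,'y'): ·
e11 deliver 4→1: 1[foll,b=9,y]
e12 deliver 1→4: ·
e13 deliver 4→3: 3[foll,b=9,y]
e14 deliver 3→4: 4[lead,b=9,y]
e15 timeout(0): 0[cand,b=10,-]
e16 deliver 0→3: 3[foll,b=10,y]
e17 deliver 3→0: ·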